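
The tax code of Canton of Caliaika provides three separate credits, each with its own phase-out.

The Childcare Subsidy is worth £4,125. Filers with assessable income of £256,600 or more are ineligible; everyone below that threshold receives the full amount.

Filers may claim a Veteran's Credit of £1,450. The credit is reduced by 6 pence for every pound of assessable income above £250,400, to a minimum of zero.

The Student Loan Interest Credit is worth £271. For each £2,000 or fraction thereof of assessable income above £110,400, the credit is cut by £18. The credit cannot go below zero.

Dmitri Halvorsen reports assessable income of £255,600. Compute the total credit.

Childcare Subsidy: £255,600 is below the £256,600 cutoff, so the full £4,125 applies.
Veteran's Credit: 6% of the £5,200 excess over £250,400 is £312; credit = £1,450 − £312 = £1,138.
Student Loan Interest Credit: income exceeds £110,400 by £145,200 → 73 increments × £18 = £1,314 ≥ base, so the credit is £0.
Total: £4,125 + £1,138 + £0 = £5,263.

£5,263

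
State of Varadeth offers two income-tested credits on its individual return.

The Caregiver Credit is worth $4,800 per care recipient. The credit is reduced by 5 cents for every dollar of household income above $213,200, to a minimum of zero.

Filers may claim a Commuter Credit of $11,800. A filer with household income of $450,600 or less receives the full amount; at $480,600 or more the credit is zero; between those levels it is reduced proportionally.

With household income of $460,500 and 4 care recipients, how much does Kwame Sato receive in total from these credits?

$14,741

Caregiver Credit: base = 4 × $4,800 = $19,200. 5% of the $247,300 excess over $213,200 is $12,365; credit = $19,200 − $12,365 = $6,835.
Commuter Credit: $460,500 is $9,900 into a $30,000 phase-out range, leaving 20,100/30,000 of the credit: $11,800 × 20,100/30,000 = $7,906.
Total: $6,835 + $7,906 = $14,741.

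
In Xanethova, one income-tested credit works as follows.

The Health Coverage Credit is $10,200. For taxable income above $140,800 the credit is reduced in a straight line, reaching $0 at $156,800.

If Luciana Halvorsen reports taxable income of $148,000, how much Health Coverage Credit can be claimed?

Health Coverage Credit: $148,000 is $7,200 into a $16,000 phase-out range, leaving 8,800/16,000 of the credit: $10,200 × 8,800/16,000 = $5,610.

$5,610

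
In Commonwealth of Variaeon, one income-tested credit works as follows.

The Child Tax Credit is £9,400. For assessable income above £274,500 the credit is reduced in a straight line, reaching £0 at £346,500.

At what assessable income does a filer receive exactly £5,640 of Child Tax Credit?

£303,300

£5,640 is 5,640/9,400 of the full £9,400, so 3,760/9,400 of the £72,000 range has been used: income = £274,500 + £72,000 × 3,760/9,400 = £303,300.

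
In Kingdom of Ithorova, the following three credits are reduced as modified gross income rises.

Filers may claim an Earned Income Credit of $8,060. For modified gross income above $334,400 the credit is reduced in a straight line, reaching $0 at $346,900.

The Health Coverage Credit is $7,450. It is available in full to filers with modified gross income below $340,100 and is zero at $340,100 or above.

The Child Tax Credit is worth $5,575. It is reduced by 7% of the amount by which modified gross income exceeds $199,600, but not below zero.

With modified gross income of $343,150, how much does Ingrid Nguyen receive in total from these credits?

$2,418

Earned Income Credit: $343,150 is $8,750 into a $12,500 phase-out range, leaving 3,750/12,500 of the credit: $8,060 × 3,750/12,500 = $2,418.
Health Coverage Credit: $343,150 meets or exceeds the $340,100 cutoff, so the credit is $0.
Child Tax Credit: 7% of the $143,550 excess over $199,600 is $10,048.50 ≥ base, so the credit is $0.
Total: $2,418 + $0 + $0 = $2,418.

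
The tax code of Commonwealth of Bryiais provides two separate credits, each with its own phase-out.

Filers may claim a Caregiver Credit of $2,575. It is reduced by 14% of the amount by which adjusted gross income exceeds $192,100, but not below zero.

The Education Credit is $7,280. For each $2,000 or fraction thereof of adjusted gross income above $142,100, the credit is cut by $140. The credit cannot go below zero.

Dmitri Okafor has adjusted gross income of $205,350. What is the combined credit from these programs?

$3,520

Caregiver Credit: 14% of the $13,250 excess over $192,100 is $1,855; credit = $2,575 − $1,855 = $720.
Education Credit: income exceeds $142,100 by $63,250, which is 32 full-or-partial $2,000 increments; reduction = 32 × $140 = $4,480, leaving $2,800.
Total: $720 + $2,800 = $3,520.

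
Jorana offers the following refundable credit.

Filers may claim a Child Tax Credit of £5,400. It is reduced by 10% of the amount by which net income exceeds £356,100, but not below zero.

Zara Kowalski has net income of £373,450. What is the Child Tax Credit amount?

Child Tax Credit: 10% of the £17,350 excess over £356,100 is £1,735; credit = £5,400 − £1,735 = £3,665.

£3,665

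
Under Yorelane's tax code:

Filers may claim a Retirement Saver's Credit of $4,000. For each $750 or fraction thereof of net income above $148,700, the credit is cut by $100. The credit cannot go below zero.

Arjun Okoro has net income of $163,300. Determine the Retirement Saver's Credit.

$2,000

Retirement Saver's Credit: income exceeds $148,700 by $14,600, which is 20 full-or-partial $750 increments; reduction = 20 × $100 = $2,000, leaving $2,000.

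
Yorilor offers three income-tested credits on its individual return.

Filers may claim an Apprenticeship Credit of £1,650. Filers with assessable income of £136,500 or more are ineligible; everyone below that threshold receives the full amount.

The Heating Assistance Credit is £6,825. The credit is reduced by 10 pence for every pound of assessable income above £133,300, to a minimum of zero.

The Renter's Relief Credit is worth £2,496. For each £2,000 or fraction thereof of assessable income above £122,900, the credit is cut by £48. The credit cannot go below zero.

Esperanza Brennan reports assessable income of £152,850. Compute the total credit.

£6,646

Apprenticeship Credit: £152,850 meets or exceeds the £136,500 cutoff, so the credit is £0.
Heating Assistance Credit: 10% of the £19,550 excess over £133,300 is £1,955; credit = £6,825 − £1,955 = £4,870.
Renter's Relief Credit: income exceeds £122,900 by £29,950, which is 15 full-or-partial £2,000 increments; reduction = 15 × £48 = £720, leaving £1,776.
Total: £0 + £4,870 + £1,776 = £6,646.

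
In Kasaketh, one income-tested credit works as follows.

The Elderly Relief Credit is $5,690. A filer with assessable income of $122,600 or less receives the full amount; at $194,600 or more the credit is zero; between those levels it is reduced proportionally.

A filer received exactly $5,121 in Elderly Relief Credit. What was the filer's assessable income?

$5,121 is 5,121/5,690 of the full $5,690, so 569/5,690 of the $72,000 range has been used: income = $122,600 + $72,000 × 569/5,690 = $129,800.

$129,800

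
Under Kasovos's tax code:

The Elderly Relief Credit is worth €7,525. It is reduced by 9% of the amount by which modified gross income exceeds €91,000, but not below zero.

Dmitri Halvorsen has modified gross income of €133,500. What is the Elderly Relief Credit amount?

Elderly Relief Credit: 9% of the €42,500 excess over €91,000 is €3,825; credit = €7,525 − €3,825 = €3,700.

€3,700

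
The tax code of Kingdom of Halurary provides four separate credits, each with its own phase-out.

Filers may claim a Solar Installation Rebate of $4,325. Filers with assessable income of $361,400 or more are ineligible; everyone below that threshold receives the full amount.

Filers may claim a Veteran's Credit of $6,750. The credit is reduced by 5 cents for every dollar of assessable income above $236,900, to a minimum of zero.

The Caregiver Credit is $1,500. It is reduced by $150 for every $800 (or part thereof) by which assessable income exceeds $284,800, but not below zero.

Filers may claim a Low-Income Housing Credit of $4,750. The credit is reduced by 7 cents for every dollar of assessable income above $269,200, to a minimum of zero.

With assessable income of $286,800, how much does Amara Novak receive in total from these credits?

Solar Installation Rebate: $286,800 is below the $361,400 cutoff, so the full $4,325 applies.
Veteran's Credit: 5% of the $49,900 excess over $236,900 is $2,495; credit = $6,750 − $2,495 = $4,255.
Caregiver Credit: income exceeds $284,800 by $2,000, which is 3 full-or-partial $800 increments; reduction = 3 × $150 = $450, leaving $1,050.
Low-Income Housing Credit: 7% of the $17,600 excess over $269,200 is $1,232; credit = $4,750 − $1,232 = $3,518.
Total: $4,325 + $4,255 + $1,050 + $3,518 = $13,148.

$13,148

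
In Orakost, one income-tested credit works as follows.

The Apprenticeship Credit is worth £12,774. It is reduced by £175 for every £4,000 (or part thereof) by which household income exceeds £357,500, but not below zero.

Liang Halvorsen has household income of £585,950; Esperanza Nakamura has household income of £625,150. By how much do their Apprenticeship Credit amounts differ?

Liang (£585,950): Apprenticeship Credit: income exceeds £357,500 by £228,450, which is 58 full-or-partial £4,000 increments; reduction = 58 × £175 = £10,150, leaving £2,624.
Esperanza (£625,150): Apprenticeship Credit: income exceeds £357,500 by £267,650, which is 67 full-or-partial £4,000 increments; reduction = 67 × £175 = £11,725, leaving £1,049.
Difference: |£2,624 − £1,049| = £1,575.

£1,575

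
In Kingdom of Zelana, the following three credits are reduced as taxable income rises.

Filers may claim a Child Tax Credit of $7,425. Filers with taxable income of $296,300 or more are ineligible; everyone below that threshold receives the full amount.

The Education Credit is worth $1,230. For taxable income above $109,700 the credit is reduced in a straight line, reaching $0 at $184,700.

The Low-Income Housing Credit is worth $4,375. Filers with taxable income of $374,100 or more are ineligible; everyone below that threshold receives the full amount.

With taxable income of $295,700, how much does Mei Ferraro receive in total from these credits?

Child Tax Credit: $295,700 is below the $296,300 cutoff, so the full $7,425 applies.
Education Credit: $295,700 is at or above $184,700, so the credit is $0.
Low-Income Housing Credit: $295,700 is below the $374,100 cutoff, so the full $4,375 applies.
Total: $7,425 + $0 + $4,375 = $11,800.

$11,800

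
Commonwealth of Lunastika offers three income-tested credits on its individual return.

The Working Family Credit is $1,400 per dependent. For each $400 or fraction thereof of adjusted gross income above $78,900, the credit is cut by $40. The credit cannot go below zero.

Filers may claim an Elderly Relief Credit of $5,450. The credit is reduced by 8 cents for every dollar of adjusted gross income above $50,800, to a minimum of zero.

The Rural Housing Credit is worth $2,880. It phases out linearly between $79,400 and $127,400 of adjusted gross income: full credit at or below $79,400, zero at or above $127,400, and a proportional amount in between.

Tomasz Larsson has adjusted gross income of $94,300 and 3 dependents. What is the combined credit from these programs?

$6,596

Working Family Credit: base = 3 × $1,400 = $4,200. income exceeds $78,900 by $15,400, which is 39 full-or-partial $400 increments; reduction = 39 × $40 = $1,560, leaving $2,640.
Elderly Relief Credit: 8% of the $43,500 excess over $50,800 is $3,480; credit = $5,450 − $3,480 = $1,970.
Rural Housing Credit: $94,300 is $14,900 into a $48,000 phase-out range, leaving 33,100/48,000 of the credit: $2,880 × 33,100/48,000 = $1,986.
Total: $2,640 + $1,970 + $1,986 = $6,596.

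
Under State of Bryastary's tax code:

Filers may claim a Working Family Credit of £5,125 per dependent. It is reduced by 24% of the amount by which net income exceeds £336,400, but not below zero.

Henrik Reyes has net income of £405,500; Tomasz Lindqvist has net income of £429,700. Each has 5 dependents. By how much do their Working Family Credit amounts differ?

Henrik (£405,500): Working Family Credit: base = 5 × £5,125 = £25,625. 24% of the £69,100 excess over £336,400 is £16,584; credit = £25,625 − £16,584 = £9,041.
Tomasz (£429,700): Working Family Credit: base = 5 × £5,125 = £25,625. 24% of the £93,300 excess over £336,400 is £22,392; credit = £25,625 − £22,392 = £3,233.
Difference: |£9,041 − £3,233| = £5,808.

£5,808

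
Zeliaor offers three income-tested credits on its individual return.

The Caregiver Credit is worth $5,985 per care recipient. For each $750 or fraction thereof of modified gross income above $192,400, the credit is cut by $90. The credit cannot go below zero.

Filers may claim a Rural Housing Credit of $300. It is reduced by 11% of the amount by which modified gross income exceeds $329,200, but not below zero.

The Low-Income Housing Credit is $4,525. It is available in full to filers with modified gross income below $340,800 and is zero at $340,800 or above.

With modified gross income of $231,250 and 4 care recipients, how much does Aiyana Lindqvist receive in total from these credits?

Caregiver Credit: base = 4 × $5,985 = $23,940. income exceeds $192,400 by $38,850, which is 52 full-or-partial $750 increments; reduction = 52 × $90 = $4,680, leaving $19,260.
Rural Housing Credit: $231,250 is at or below the $329,200 threshold, so the full $300 applies.
Low-Income Housing Credit: $231,250 is below the $340,800 cutoff, so the full $4,525 applies.
Total: $19,260 + $300 + $4,525 = $24,085.

$24,085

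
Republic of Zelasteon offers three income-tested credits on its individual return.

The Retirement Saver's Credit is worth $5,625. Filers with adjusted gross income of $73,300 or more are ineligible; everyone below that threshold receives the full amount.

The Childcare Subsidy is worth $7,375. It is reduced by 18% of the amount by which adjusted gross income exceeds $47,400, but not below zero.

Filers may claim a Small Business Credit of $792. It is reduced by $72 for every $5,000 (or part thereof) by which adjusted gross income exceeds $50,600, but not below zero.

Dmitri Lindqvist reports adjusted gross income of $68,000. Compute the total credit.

Retirement Saver's Credit: $68,000 is below the $73,300 cutoff, so the full $5,625 applies.
Childcare Subsidy: 18% of the $20,600 excess over $47,400 is $3,708; credit = $7,375 − $3,708 = $3,667.
Small Business Credit: income exceeds $50,600 by $17,400, which is 4 full-or-partial $5,000 increments; reduction = 4 × $72 = $288, leaving $504.
Total: $5,625 + $3,667 + $504 = $9,796.

$9,796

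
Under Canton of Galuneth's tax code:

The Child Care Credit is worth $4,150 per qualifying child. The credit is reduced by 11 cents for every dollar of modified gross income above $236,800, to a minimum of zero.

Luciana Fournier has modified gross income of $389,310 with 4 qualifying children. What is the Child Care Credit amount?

$0

Child Care Credit: base = 4 × $4,150 = $16,600. 11% of the $152,510 excess over $236,800 is $16,776.10 ≥ base, so the credit is $0.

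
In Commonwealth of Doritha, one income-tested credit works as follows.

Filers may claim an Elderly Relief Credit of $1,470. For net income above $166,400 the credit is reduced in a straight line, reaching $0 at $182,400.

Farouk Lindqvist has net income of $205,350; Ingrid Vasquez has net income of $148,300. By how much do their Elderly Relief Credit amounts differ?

Farouk ($205,350): Elderly Relief Credit: $205,350 is at or above $182,400, so the credit is $0.
Ingrid ($148,300): Elderly Relief Credit: $148,300 is at or below the $166,400 threshold, so the full $1,470 applies.
Difference: |$0 − $1,470| = $1,470.

$1,470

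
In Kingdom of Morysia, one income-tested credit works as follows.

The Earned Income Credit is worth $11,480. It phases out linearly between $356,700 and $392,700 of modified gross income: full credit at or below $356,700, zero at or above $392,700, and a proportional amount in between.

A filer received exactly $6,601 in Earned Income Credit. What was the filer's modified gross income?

$372,000

$6,601 is 6,601/11,480 of the full $11,480, so 4,879/11,480 of the $36,000 range has been used: income = $356,700 + $36,000 × 4,879/11,480 = $372,000.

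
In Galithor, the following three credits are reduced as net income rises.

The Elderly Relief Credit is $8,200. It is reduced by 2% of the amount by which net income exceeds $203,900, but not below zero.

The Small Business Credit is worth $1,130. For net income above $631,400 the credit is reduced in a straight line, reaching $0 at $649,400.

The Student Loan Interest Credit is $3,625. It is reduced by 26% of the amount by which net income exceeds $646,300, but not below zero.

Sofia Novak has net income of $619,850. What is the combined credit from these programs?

$4,755

Elderly Relief Credit: 2% of the $415,950 excess over $203,900 is $8,319 ≥ base, so the credit is $0.
Small Business Credit: $619,850 is at or below the $631,400 threshold, so the full $1,130 applies.
Student Loan Interest Credit: $619,850 is at or below the $646,300 threshold, so the full $3,625 applies.
Total: $0 + $1,130 + $3,625 = $4,755.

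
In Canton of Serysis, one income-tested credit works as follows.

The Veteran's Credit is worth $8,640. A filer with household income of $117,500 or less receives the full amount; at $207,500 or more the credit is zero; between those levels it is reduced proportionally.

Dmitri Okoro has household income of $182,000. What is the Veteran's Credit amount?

Veteran's Credit: $182,000 is $64,500 into a $90,000 phase-out range, leaving 25,500/90,000 of the credit: $8,640 × 25,500/90,000 = $2,448.

$2,448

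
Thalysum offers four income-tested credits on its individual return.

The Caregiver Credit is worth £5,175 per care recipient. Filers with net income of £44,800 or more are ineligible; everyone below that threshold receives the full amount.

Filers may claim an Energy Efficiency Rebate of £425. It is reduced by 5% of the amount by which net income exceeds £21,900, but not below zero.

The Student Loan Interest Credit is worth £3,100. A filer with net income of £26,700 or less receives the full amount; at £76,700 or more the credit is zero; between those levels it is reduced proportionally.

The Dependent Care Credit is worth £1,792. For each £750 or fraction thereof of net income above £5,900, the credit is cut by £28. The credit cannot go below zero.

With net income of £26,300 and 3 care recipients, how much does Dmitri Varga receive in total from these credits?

£19,838

Caregiver Credit: base = 3 × £5,175 = £15,525. £26,300 is below the £44,800 cutoff, so the full £15,525 applies.
Energy Efficiency Rebate: 5% of the £4,400 excess over £21,900 is £220; credit = £425 − £220 = £205.
Student Loan Interest Credit: £26,300 is at or below the £26,700 threshold, so the full £3,100 applies.
Dependent Care Credit: income exceeds £5,900 by £20,400, which is 28 full-or-partial £750 increments; reduction = 28 × £28 = £784, leaving £1,008.
Total: £15,525 + £205 + £3,100 + £1,008 = £19,838.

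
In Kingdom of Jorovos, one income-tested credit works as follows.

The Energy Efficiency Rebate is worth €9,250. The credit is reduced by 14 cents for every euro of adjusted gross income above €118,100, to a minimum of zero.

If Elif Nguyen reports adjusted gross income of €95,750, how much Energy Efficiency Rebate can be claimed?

Energy Efficiency Rebate: €95,750 is at or below the €118,100 threshold, so the full €9,250 applies.

€9,250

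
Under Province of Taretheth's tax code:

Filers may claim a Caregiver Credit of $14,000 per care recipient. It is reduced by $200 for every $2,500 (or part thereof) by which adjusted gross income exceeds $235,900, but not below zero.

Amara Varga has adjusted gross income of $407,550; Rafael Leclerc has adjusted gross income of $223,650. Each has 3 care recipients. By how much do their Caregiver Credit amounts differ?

Amara ($407,550): Caregiver Credit: base = 3 × $14,000 = $42,000. income exceeds $235,900 by $171,650, which is 69 full-or-partial $2,500 increments; reduction = 69 × $200 = $13,800, leaving $28,200.
Rafael ($223,650): Caregiver Credit: base = 3 × $14,000 = $42,000. $223,650 is at or below the $235,900 threshold, so the full $42,000 applies.
Difference: |$28,200 − $42,000| = $13,800.

$13,800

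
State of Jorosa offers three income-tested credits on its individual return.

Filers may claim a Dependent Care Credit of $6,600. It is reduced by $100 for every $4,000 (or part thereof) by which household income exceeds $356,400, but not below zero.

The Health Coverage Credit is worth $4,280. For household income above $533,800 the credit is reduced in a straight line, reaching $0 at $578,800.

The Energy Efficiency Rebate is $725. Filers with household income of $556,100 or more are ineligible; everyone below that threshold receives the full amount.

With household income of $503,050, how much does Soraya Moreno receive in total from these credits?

Dependent Care Credit: income exceeds $356,400 by $146,650, which is 37 full-or-partial $4,000 increments; reduction = 37 × $100 = $3,700, leaving $2,900.
Health Coverage Credit: $503,050 is at or below the $533,800 threshold, so the full $4,280 applies.
Energy Efficiency Rebate: $503,050 is below the $556,100 cutoff, so the full $725 applies.
Total: $2,900 + $4,280 + $725 = $7,905.

$7,905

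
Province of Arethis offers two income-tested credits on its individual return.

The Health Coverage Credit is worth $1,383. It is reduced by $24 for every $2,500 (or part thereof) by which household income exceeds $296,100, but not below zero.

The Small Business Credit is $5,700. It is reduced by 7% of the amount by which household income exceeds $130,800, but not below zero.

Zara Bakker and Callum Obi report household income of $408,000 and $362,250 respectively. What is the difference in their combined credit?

$432

Zara ($408,000): Health Coverage Credit: income exceeds $296,100 by $111,900, which is 45 full-or-partial $2,500 increments; reduction = 45 × $24 = $1,080, leaving $303. Small Business Credit: 7% of the $277,200 excess over $130,800 is $19,404 ≥ base, so the credit is $0. total $303 + $0 = $303
Callum ($362,250): Health Coverage Credit: income exceeds $296,100 by $66,150, which is 27 full-or-partial $2,500 increments; reduction = 27 × $24 = $648, leaving $735. Small Business Credit: 7% of the $231,450 excess over $130,800 is $16,201.50 ≥ base, so the credit is $0. total $735 + $0 = $735
Difference: |$303 − $735| = $432.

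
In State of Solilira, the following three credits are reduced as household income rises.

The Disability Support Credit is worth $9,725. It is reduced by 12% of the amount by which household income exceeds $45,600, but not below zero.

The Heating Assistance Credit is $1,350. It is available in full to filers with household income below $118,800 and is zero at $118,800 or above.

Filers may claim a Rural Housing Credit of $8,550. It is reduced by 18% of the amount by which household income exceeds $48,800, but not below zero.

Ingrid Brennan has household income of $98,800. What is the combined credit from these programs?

Disability Support Credit: 12% of the $53,200 excess over $45,600 is $6,384; credit = $9,725 − $6,384 = $3,341.
Heating Assistance Credit: $98,800 is below the $118,800 cutoff, so the full $1,350 applies.
Rural Housing Credit: 18% of the $50,000 excess over $48,800 is $9,000 ≥ base, so the credit is $0.
Total: $3,341 + $1,350 + $0 = $4,691.

$4,691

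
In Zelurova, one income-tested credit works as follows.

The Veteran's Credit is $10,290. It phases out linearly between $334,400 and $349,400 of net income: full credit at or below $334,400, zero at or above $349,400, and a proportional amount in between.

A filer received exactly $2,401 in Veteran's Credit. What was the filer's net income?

$2,401 is 2,401/10,290 of the full $10,290, so 7,889/10,290 of the $15,000 range has been used: income = $334,400 + $15,000 × 7,889/10,290 = $345,900.

$345,900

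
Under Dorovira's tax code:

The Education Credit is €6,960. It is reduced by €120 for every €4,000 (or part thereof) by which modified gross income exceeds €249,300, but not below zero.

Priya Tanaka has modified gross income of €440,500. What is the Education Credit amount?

Education Credit: income exceeds €249,300 by €191,200, which is 48 full-or-partial €4,000 increments; reduction = 48 × €120 = €5,760, leaving €1,200.

€1,200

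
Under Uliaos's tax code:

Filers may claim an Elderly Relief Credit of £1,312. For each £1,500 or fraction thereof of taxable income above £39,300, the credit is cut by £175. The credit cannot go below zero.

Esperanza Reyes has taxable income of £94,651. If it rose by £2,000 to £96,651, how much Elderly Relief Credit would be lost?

£0

At £94,651 — income exceeds £39,300 by £55,351 → 37 increments × £175 = £6,475 ≥ base, so the credit is £0.
At £96,651 — income exceeds £39,300 by £57,351 → 39 increments × £175 = £6,825 ≥ base, so the credit is £0.
Lost: £0 − £0 = £0.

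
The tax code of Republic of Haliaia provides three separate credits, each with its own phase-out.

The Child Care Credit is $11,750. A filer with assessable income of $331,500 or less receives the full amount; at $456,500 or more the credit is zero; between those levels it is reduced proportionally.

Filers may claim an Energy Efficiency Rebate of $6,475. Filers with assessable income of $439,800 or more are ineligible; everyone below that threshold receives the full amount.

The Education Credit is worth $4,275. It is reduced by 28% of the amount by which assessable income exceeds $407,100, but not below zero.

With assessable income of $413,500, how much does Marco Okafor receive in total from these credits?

$13,000

Child Care Credit: $413,500 is $82,000 into a $125,000 phase-out range, leaving 43,000/125,000 of the credit: $11,750 × 43,000/125,000 = $4,042.
Energy Efficiency Rebate: $413,500 is below the $439,800 cutoff, so the full $6,475 applies.
Education Credit: 28% of the $6,400 excess over $407,100 is $1,792; credit = $4,275 − $1,792 = $2,483.
Total: $4,042 + $6,475 + $2,483 = $13,000.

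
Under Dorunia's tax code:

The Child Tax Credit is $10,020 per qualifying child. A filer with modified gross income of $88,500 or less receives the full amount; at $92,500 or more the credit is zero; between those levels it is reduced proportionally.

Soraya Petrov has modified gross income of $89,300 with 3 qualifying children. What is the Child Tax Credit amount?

$24,048

Child Tax Credit: base = 3 × $10,020 = $30,060. $89,300 is $800 into a $4,000 phase-out range, leaving 3,200/4,000 of the credit: $30,060 × 3,200/4,000 = $24,048.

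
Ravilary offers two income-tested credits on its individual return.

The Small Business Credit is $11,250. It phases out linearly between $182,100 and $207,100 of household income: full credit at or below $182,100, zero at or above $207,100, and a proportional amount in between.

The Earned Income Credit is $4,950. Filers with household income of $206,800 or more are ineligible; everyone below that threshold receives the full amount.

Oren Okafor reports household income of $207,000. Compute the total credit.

Small Business Credit: $207,000 is $24,900 into a $25,000 phase-out range, leaving 100/25,000 of the credit: $11,250 × 100/25,000 = $45.
Earned Income Credit: $207,000 meets or exceeds the $206,800 cutoff, so the credit is $0.
Total: $45 + $0 = $45.

$45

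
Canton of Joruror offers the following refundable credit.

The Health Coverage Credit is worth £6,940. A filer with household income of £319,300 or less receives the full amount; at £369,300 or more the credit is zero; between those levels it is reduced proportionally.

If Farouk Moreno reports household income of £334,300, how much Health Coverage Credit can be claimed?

£4,858

Health Coverage Credit: £334,300 is £15,000 into a £50,000 phase-out range, leaving 35,000/50,000 of the credit: £6,940 × 35,000/50,000 = £4,858.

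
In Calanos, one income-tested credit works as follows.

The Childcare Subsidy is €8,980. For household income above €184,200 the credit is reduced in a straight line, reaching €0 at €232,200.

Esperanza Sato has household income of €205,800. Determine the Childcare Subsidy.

€4,939

Childcare Subsidy: €205,800 is €21,600 into a €48,000 phase-out range, leaving 26,400/48,000 of the credit: €8,980 × 26,400/48,000 = €4,939.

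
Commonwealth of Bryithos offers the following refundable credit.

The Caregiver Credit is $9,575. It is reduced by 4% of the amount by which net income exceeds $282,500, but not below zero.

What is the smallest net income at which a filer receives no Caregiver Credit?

The credit falls by 4% of each dollar above $282,500, so it reaches zero when the excess is $9,575 / 4% = $239,375: income = $282,500 + $239,375 = $521,875.

$521,875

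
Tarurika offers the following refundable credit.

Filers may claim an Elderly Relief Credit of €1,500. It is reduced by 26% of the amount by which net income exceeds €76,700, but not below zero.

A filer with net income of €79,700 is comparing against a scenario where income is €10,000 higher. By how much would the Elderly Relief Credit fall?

€720

At €79,700 — 26% of the €3,000 excess over €76,700 is €780; credit = €1,500 − €780 = €720.
At €89,700 — 26% of the €13,000 excess over €76,700 is €3,380 ≥ base, so the credit is €0.
Lost: €720 − €0 = €720.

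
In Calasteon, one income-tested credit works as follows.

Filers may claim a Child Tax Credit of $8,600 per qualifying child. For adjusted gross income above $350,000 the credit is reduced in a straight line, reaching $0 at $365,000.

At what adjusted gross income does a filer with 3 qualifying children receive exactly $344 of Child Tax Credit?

Full credit = 3 × $8,600 = $25,800.
$344 is 344/25,800 of the full $25,800, so 25,456/25,800 of the $15,000 range has been used: income = $350,000 + $15,000 × 25,456/25,800 = $364,800.

$364,800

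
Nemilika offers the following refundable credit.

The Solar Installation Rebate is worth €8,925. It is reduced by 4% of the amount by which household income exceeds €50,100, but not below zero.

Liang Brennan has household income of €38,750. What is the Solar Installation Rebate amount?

€8,925

Solar Installation Rebate: €38,750 is at or below the €50,100 threshold, so the full €8,925 applies.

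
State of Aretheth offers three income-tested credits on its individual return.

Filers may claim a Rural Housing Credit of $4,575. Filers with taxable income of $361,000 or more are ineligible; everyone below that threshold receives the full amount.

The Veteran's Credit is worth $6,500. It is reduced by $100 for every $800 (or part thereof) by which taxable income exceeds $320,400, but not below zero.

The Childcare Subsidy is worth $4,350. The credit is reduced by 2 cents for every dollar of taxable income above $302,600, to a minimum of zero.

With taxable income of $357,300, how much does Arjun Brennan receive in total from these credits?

$9,631

Rural Housing Credit: $357,300 is below the $361,000 cutoff, so the full $4,575 applies.
Veteran's Credit: income exceeds $320,400 by $36,900, which is 47 full-or-partial $800 increments; reduction = 47 × $100 = $4,700, leaving $1,800.
Childcare Subsidy: 2% of the $54,700 excess over $302,600 is $1,094; credit = $4,350 − $1,094 = $3,256.
Total: $4,575 + $1,800 + $3,256 = $9,631.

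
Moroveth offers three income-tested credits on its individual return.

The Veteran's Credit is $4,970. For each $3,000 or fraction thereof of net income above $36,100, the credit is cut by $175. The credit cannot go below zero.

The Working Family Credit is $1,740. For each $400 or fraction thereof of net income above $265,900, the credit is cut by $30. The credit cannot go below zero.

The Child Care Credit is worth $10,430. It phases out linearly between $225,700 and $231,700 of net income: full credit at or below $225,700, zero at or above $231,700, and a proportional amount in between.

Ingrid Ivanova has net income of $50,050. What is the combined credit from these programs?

$16,265

Veteran's Credit: income exceeds $36,100 by $13,950, which is 5 full-or-partial $3,000 increments; reduction = 5 × $175 = $875, leaving $4,095.
Working Family Credit: $50,050 is at or below the $265,900 threshold, so the full $1,740 applies.
Child Care Credit: $50,050 is at or below the $225,700 threshold, so the full $10,430 applies.
Total: $4,095 + $1,740 + $10,430 = $16,265.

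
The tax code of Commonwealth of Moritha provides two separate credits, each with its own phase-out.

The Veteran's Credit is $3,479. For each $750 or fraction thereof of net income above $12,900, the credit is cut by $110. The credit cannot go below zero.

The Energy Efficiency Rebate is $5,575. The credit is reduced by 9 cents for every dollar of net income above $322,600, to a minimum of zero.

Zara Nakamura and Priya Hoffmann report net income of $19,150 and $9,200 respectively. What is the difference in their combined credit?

Zara ($19,150): Veteran's Credit: income exceeds $12,900 by $6,250, which is 9 full-or-partial $750 increments; reduction = 9 × $110 = $990, leaving $2,489. Energy Efficiency Rebate: $19,150 is at or below the $322,600 threshold, so the full $5,575 applies. total $2,489 + $5,575 = $8,064
Priya ($9,200): Veteran's Credit: $9,200 is at or below the $12,900 threshold, so the full $3,479 applies. Energy Efficiency Rebate: $9,200 is at or below the $322,600 threshold, so the full $5,575 applies. total $3,479 + $5,575 = $9,054
Difference: |$8,064 − $9,054| = $990.

$990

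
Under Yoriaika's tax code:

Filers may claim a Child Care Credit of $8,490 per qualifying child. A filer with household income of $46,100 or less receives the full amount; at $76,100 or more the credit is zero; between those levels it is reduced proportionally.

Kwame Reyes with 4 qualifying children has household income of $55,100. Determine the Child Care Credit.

$23,772

Child Care Credit: base = 4 × $8,490 = $33,960. $55,100 is $9,000 into a $30,000 phase-out range, leaving 21,000/30,000 of the credit: $33,960 × 21,000/30,000 = $23,772.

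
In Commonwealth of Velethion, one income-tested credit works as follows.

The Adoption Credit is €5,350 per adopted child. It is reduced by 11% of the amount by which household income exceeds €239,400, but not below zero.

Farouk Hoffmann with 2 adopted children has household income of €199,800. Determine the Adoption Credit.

Adoption Credit: base = 2 × €5,350 = €10,700. €199,800 is at or below the €239,400 threshold, so the full €10,700 applies.

€10,700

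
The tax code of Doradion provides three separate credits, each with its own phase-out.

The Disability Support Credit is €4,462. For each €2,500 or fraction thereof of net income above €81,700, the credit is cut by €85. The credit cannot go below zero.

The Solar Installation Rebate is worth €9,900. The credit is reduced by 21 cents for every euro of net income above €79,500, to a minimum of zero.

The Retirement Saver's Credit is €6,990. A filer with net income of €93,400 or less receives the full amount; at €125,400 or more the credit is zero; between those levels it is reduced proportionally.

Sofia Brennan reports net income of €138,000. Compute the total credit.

Disability Support Credit: income exceeds €81,700 by €56,300, which is 23 full-or-partial €2,500 increments; reduction = 23 × €85 = €1,955, leaving €2,507.
Solar Installation Rebate: 21% of the €58,500 excess over €79,500 is €12,285 ≥ base, so the credit is €0.
Retirement Saver's Credit: €138,000 is at or above €125,400, so the credit is €0.
Total: €2,507 + €0 + €0 = €2,507.

€2,507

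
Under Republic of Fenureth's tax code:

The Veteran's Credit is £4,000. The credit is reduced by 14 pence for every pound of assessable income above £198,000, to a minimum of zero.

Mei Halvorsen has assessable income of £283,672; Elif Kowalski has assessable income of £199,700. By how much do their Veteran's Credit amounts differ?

£3,762

Mei (£283,672): Veteran's Credit: 14% of the £85,672 excess over £198,000 is £11,994.08 ≥ base, so the credit is £0.
Elif (£199,700): Veteran's Credit: 14% of the £1,700 excess over £198,000 is £238; credit = £4,000 − £238 = £3,762.
Difference: |£0 − £3,762| = £3,762.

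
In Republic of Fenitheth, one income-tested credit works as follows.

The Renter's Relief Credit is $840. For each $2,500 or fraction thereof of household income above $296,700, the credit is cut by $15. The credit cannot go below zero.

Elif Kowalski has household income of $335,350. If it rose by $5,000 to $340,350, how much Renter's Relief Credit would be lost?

At $335,350 — income exceeds $296,700 by $38,650, which is 16 full-or-partial $2,500 increments; reduction = 16 × $15 = $240, leaving $600.
At $340,350 — income exceeds $296,700 by $43,650, which is 18 full-or-partial $2,500 increments; reduction = 18 × $15 = $270, leaving $570.
Lost: $600 − $570 = $30.

$30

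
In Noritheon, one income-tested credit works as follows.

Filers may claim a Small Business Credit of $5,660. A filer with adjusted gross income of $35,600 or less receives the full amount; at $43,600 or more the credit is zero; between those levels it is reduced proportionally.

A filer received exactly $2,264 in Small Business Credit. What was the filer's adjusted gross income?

$2,264 is 2,264/5,660 of the full $5,660, so 3,396/5,660 of the $8,000 range has been used: income = $35,600 + $8,000 × 3,396/5,660 = $40,400.

$40,400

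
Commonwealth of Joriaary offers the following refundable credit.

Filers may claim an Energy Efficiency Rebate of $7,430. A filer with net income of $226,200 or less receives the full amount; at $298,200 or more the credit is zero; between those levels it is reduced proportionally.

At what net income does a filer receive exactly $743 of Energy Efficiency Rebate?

$291,000

$743 is 743/7,430 of the full $7,430, so 6,687/7,430 of the $72,000 range has been used: income = $226,200 + $72,000 × 6,687/7,430 = $291,000.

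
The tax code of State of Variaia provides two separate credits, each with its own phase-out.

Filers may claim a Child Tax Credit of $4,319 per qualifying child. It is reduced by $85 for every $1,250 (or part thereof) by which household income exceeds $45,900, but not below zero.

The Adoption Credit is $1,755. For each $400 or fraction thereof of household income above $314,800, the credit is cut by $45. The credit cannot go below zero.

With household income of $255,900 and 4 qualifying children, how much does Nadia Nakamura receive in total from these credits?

Child Tax Credit: base = 4 × $4,319 = $17,276. income exceeds $45,900 by $210,000, which is 168 full-or-partial $1,250 increments; reduction = 168 × $85 = $14,280, leaving $2,996.
Adoption Credit: $255,900 is at or below the $314,800 threshold, so the full $1,755 applies.
Total: $2,996 + $1,755 = $4,751.

$4,751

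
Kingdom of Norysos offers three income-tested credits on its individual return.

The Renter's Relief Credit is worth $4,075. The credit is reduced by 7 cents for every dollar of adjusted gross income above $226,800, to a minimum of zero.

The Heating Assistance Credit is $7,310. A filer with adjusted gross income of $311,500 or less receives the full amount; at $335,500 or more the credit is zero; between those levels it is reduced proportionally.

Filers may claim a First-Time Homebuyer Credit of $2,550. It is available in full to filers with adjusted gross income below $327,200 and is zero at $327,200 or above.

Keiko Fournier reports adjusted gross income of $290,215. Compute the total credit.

Renter's Relief Credit: 7% of the $63,415 excess over $226,800 is $4,439.05 ≥ base, so the credit is $0.
Heating Assistance Credit: $290,215 is at or below the $311,500 threshold, so the full $7,310 applies.
First-Time Homebuyer Credit: $290,215 is below the $327,200 cutoff, so the full $2,550 applies.
Total: $0 + $7,310 + $2,550 = $9,860.

$9,860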